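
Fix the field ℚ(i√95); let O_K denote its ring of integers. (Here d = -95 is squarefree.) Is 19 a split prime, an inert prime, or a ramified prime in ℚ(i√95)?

d = -95 ≡ 1 (mod 4), so O_K = ℤ[(1+√-95)/2] and disc(K) = d = -95.
19 divides disc(K) = -95, so 19 ramifies.

ramified — (19) = 𝔭²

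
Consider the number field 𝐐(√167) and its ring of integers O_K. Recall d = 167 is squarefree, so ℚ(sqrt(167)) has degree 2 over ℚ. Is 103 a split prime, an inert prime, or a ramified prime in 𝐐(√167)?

d = 167 ≡ 3 (mod 4), so O_K = ℤ[√167] and disc(K) = 4d = 668.
103 ∤ 668, so 103 is unramified.
Euler's criterion: 167^51 mod 103 = 1. Thus (167|103) = 1.
(167/103) = 1, so 103 splits.

split — (103) = 𝔭₁𝔭₂ with 𝔭₁ ≠ 𝔭₂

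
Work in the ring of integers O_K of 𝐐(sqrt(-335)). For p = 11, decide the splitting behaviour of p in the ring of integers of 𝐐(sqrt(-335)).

d = -335 ≡ 1 (mod 4), so O_K = ℤ[(1+√-335)/2] and disc(K) = d = -335.
Since gcd(11, -335) = 1 the prime 11 does not ramify.
Legendre symbol by Euler's criterion: (-335/11) ≡ (-335)^5 ≡ 10 (mod 11), i.e. (-335/11) = -1.
(-335/11) = -1, so 11 is inert.

inert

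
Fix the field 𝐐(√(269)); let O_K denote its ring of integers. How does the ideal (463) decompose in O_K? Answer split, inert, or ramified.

Since 269 ≡ 1 mod 4, the ring of integers is ℤ[(1+√269)/2] with discriminant 269.
463 ∤ 269, so 463 is unramified.
Euler's criterion: 269^231 mod 463 = 462. Thus (269|463) = -1.
d is a non-residue mod p, hence 463 remains inert in O_K.

inert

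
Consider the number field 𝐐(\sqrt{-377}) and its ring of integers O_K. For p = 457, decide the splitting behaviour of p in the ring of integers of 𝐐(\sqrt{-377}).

remains prime (inert)

-377 mod 4 = 3, hence disc K = 4·(-377) = -1508 and O_K = ℤ[√-377].
457 ∤ -1508, so 457 is unramified.
(-377/457) = 80^228 mod 457 = 456, giving Legendre symbol -1.
Legendre symbol -1 ⇒ 457 is inert.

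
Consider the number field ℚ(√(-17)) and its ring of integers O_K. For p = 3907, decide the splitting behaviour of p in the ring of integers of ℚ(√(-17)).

split

-17 mod 4 = 3, hence disc K = 4·(-17) = -68 and O_K = ℤ[√-17].
3907 ∤ -68, so 3907 is unramified.
Compute (-17/3907) via Euler: 3890^((3907-1)/2) mod 3907 = 1, so (-17/3907) = 1.
(-17/3907) = 1, so 3907 splits.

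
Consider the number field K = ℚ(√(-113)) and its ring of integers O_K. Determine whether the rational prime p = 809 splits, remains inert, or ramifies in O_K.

splits completely

-113 mod 4 = 3, hence disc K = 4·(-113) = -452 and O_K = ℤ[√-113].
Since gcd(809, -452) = 1 the prime 809 does not ramify.
(-113/809) = 696^404 mod 809 = 1, giving Legendre symbol 1.
Legendre symbol 1 ⇒ 809 is split.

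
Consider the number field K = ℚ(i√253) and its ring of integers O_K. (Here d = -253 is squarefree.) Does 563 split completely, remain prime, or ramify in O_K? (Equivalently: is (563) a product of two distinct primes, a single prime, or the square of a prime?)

inert

d = -253 ≡ 3 (mod 4), so O_K = ℤ[√-253] and disc(K) = 4d = -1012.
disc(K) = -1012 is not divisible by 563; 563 is unramified.
Euler's criterion: (-253)^281 mod 563 = 562. Thus (-253|563) = -1.
Legendre symbol -1 ⇒ 563 is inert.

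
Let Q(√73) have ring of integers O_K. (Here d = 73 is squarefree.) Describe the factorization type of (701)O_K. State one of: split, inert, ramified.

73 mod 4 = 1, hence disc K = 73 and O_K = ℤ[(1+√73)/2].
Since gcd(701, 73) = 1 the prime 701 does not ramify.
Euler's criterion: 73^350 mod 701 = 700. Thus (73|701) = -1.
Legendre symbol -1 ⇒ 701 is inert.

701 remains inert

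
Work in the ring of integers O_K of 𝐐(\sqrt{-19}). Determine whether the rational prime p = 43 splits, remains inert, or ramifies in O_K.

d = -19 ≡ 1 (mod 4), so O_K = ℤ[(1+√-19)/2] and disc(K) = d = -19.
Since gcd(43, -19) = 1 the prime 43 does not ramify.
(-19/43) = 24^21 mod 43 = 1, giving Legendre symbol 1.
d is a quadratic residue mod p, hence 43 splits in O_K.

p splits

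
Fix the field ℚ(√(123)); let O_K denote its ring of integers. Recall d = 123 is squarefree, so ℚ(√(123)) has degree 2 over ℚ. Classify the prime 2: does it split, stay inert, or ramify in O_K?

123 mod 4 = 3, hence disc K = 4·123 = 492 and O_K = ℤ[√123].
Ramification test: 2 | 492. The prime 2 ramifies in K.

ramified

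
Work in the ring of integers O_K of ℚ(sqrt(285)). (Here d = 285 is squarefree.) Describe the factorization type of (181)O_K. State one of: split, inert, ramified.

remains prime (inert)

d = 285 ≡ 1 (mod 4), so O_K = ℤ[(1+√285)/2] and disc(K) = d = 285.
Since gcd(181, 285) = 1 the prime 181 does not ramify.
Euler's criterion: 285^90 mod 181 = 180. Thus (285|181) = -1.
Legendre symbol -1 ⇒ 181 is inert.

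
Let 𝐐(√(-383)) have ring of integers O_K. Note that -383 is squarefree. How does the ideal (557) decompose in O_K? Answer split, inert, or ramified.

split

-383 mod 4 = 1, hence disc K = -383 and O_K = ℤ[(1+√-383)/2].
disc(K) = -383 is not divisible by 557; 557 is unramified.
(-383/557) = 174^278 mod 557 = 1, giving Legendre symbol 1.
Legendre symbol 1 ⇒ 557 is split.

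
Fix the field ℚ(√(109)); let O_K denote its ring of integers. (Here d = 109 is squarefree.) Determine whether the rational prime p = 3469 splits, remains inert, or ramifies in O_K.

d = 109 ≡ 1 (mod 4), so O_K = ℤ[(1+√109)/2] and disc(K) = d = 109.
disc(K) = 109 is not divisible by 3469; 3469 is unramified.
Legendre symbol by Euler's criterion: (109/3469) ≡ 109^1734 ≡ 3468 (mod 3469), i.e. (109/3469) = -1.
d is a non-residue mod p, hence 3469 remains inert in O_K.

inert — (3469) stays prime in O_K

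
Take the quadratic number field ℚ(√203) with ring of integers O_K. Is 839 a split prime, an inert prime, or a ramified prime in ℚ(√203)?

inert — (839) stays prime in O_K

Since 203 ≢ 1 mod 4, the ring of integers is ℤ[√203] with discriminant 4·203 = 812.
839 ∤ 812, so 839 is unramified.
Legendre symbol by Euler's criterion: (203/839) ≡ 203^419 ≡ 838 (mod 839), i.e. (203/839) = -1.
(203/839) = -1, so 839 is inert.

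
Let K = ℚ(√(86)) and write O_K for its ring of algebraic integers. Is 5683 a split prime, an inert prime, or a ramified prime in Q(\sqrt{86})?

d = 86 ≡ 2 (mod 4), so O_K = ℤ[√86] and disc(K) = 4d = 344.
Since gcd(5683, 344) = 1 the prime 5683 does not ramify.
Compute (86/5683) via Euler: 86^((5683-1)/2) mod 5683 = 5682, so (86/5683) = -1.
(86/5683) = -1, so 5683 is inert.

remains prime (inert)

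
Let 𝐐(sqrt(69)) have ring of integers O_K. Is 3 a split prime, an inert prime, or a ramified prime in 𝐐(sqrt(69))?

3 is ramified

d = 69 ≡ 1 (mod 4), so O_K = ℤ[(1+√69)/2] and disc(K) = d = 69.
Ramification test: 3 | 69. The prime 3 ramifies in K.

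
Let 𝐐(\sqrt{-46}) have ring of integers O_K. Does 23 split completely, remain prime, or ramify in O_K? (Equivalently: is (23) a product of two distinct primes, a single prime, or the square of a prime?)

-46 mod 4 = 2, hence disc K = 4·(-46) = -184 and O_K = ℤ[√-46].
Ramification test: 23 | -184. The prime 23 ramifies in K.

ramified — (23) = 𝔭²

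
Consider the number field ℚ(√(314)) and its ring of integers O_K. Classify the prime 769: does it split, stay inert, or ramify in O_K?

d = 314 ≡ 2 (mod 4), so O_K = ℤ[√314] and disc(K) = 4d = 1256.
769 ∤ 1256, so 769 is unramified.
Compute (314/769) via Euler: 314^((769-1)/2) mod 769 = 1, so (314/769) = 1.
(314/769) = 1, so 769 splits.

splits completely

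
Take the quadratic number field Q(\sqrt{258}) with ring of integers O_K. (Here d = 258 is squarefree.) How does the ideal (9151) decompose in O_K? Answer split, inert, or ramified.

splits completely

258 mod 4 = 2, hence disc K = 4·258 = 1032 and O_K = ℤ[√258].
Since gcd(9151, 1032) = 1 the prime 9151 does not ramify.
Compute (258/9151) via Euler: 258^((9151-1)/2) mod 9151 = 1, so (258/9151) = 1.
(258/9151) = 1, so 9151 splits.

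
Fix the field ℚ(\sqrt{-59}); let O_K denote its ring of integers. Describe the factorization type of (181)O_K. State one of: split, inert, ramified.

-59 mod 4 = 1, hence disc K = -59 and O_K = ℤ[(1+√-59)/2].
Since gcd(181, -59) = 1 the prime 181 does not ramify.
Euler's criterion: (-59)^90 mod 181 = 1. Thus (-59|181) = 1.
d is a quadratic residue mod p, hence 181 splits in O_K.

splits completely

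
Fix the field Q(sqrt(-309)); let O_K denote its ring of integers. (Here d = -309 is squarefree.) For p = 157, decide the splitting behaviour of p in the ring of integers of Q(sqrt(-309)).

Since -309 ≢ 1 mod 4, the ring of integers is ℤ[√-309] with discriminant 4·(-309) = -1236.
157 ∤ -1236, so 157 is unramified.
Legendre symbol by Euler's criterion: (-309/157) ≡ (-309)^78 ≡ 156 (mod 157), i.e. (-309/157) = -1.
(-309/157) = -1, so 157 is inert.

remains prime (inert)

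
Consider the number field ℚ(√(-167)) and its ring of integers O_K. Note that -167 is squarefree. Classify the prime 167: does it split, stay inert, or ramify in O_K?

ramified

Since -167 ≡ 1 mod 4, the ring of integers is ℤ[(1+√-167)/2] with discriminant -167.
167 divides disc(K) = -167, so 167 ramifies.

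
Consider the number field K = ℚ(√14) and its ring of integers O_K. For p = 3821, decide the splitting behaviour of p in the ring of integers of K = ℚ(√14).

split — (3821) = 𝔭₁𝔭₂ with 𝔭₁ ≠ 𝔭₂

14 mod 4 = 2, hence disc K = 4·14 = 56 and O_K = ℤ[√14].
3821 ∤ 56, so 3821 is unramified.
(14/3821) = 14^1910 mod 3821 = 1, giving Legendre symbol 1.
d is a quadratic residue mod p, hence 3821 splits in O_K.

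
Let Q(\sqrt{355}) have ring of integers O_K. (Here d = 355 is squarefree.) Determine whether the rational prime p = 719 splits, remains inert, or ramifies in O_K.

355 mod 4 = 3, hence disc K = 4·355 = 1420 and O_K = ℤ[√355].
disc(K) = 1420 is not divisible by 719; 719 is unramified.
Legendre symbol by Euler's criterion: (355/719) ≡ 355^359 ≡ 718 (mod 719), i.e. (355/719) = -1.
d is a non-residue mod p, hence 719 remains inert in O_K.

p is inert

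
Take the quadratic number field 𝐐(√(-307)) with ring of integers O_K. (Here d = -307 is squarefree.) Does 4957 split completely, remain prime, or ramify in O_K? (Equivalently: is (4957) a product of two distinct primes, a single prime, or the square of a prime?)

-307 mod 4 = 1, hence disc K = -307 and O_K = ℤ[(1+√-307)/2].
4957 ∤ -307, so 4957 is unramified.
Euler's criterion: (-307)^2478 mod 4957 = 4956. Thus (-307|4957) = -1.
Legendre symbol -1 ⇒ 4957 is inert.

remains prime (inert)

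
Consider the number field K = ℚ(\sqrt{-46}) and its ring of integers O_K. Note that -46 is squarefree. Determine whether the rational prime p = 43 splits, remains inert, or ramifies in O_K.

-46 mod 4 = 2, hence disc K = 4·(-46) = -184 and O_K = ℤ[√-46].
43 ∤ -184, so 43 is unramified.
Euler's criterion: (-46)^21 mod 43 = 1. Thus (-46|43) = 1.
(-46/43) = 1, so 43 splits.

p splits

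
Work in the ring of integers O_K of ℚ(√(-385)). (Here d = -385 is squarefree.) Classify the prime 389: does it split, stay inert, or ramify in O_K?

splits completely

d = -385 ≡ 3 (mod 4), so O_K = ℤ[√-385] and disc(K) = 4d = -1540.
389 ∤ -1540, so 389 is unramified.
(-385/389) = 4^194 mod 389 = 1, giving Legendre symbol 1.
(-385/389) = 1, so 389 splits.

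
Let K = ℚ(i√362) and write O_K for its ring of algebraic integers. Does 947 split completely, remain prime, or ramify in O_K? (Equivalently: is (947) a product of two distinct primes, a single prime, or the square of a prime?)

Since -362 ≢ 1 mod 4, the ring of integers is ℤ[√-362] with discriminant 4·(-362) = -1448.
disc(K) = -1448 is not divisible by 947; 947 is unramified.
Legendre symbol by Euler's criterion: (-362/947) ≡ (-362)^473 ≡ 1 (mod 947), i.e. (-362/947) = 1.
Legendre symbol 1 ⇒ 947 is split.

947 splits in O_K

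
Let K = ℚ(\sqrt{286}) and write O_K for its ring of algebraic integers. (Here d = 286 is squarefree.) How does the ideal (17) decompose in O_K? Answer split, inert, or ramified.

inert — (17) stays prime in O_K

286 mod 4 = 2, hence disc K = 4·286 = 1144 and O_K = ℤ[√286].
Since gcd(17, 1144) = 1 the prime 17 does not ramify.
Euler's criterion: 286^8 mod 17 = 16. Thus (286|17) = -1.
d is a non-residue mod p, hence 17 remains inert in O_K.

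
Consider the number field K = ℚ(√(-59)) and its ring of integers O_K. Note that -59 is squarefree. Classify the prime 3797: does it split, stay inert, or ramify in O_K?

split

d = -59 ≡ 1 (mod 4), so O_K = ℤ[(1+√-59)/2] and disc(K) = d = -59.
disc(K) = -59 is not divisible by 3797; 3797 is unramified.
(-59/3797) = 3738^1898 mod 3797 = 1, giving Legendre symbol 1.
Legendre symbol 1 ⇒ 3797 is split.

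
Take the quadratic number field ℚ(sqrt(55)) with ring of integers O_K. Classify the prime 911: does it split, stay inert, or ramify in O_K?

inert

d = 55 ≡ 3 (mod 4), so O_K = ℤ[√55] and disc(K) = 4d = 220.
Since gcd(911, 220) = 1 the prime 911 does not ramify.
(55/911) = 55^455 mod 911 = 910, giving Legendre symbol -1.
(55/911) = -1, so 911 is inert.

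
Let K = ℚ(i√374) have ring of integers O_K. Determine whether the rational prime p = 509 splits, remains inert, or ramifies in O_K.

Since -374 ≢ 1 mod 4, the ring of integers is ℤ[√-374] with discriminant 4·(-374) = -1496.
509 ∤ -1496, so 509 is unramified.
(-374/509) = 135^254 mod 509 = 508, giving Legendre symbol -1.
d is a non-residue mod p, hence 509 remains inert in O_K.

p is inert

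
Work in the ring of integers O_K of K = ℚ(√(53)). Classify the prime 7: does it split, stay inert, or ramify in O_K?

d = 53 ≡ 1 (mod 4), so O_K = ℤ[(1+√53)/2] and disc(K) = d = 53.
Since gcd(7, 53) = 1 the prime 7 does not ramify.
Legendre symbol by Euler's criterion: (53/7) ≡ 53^3 ≡ 1 (mod 7), i.e. (53/7) = 1.
d is a quadratic residue mod p, hence 7 splits in O_K.

split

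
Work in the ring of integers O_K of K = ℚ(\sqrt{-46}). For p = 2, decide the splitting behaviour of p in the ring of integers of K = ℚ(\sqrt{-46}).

d = -46 ≡ 2 (mod 4), so O_K = ℤ[√-46] and disc(K) = 4d = -184.
2 divides disc(K) = -184, so 2 ramifies.

ramified — (2) = 𝔭²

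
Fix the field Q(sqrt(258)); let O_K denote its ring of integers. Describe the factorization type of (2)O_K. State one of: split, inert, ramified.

ramified — (2) = 𝔭²

d = 258 ≡ 2 (mod 4), so O_K = ℤ[√258] and disc(K) = 4d = 1032.
disc(K) = 1032 = 2·516, so p = 2 is ramified.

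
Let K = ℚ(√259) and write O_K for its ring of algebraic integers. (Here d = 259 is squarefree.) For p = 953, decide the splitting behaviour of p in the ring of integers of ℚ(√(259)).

953 splits in O_K

d = 259 ≡ 3 (mod 4), so O_K = ℤ[√259] and disc(K) = 4d = 1036.
953 ∤ 1036, so 953 is unramified.
Compute (259/953) via Euler: 259^((953-1)/2) mod 953 = 1, so (259/953) = 1.
(259/953) = 1, so 953 splits.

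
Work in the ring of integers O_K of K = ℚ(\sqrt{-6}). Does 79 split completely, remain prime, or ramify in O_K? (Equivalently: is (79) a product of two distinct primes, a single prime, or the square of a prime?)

79 splits in O_K

d = -6 ≡ 2 (mod 4), so O_K = ℤ[√-6] and disc(K) = 4d = -24.
Since gcd(79, -24) = 1 the prime 79 does not ramify.
(-6/79) = 73^39 mod 79 = 1, giving Legendre symbol 1.
(-6/79) = 1, so 79 splits.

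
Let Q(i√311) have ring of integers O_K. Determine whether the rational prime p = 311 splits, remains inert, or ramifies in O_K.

-311 mod 4 = 1, hence disc K = -311 and O_K = ℤ[(1+√-311)/2].
Ramification test: 311 | -311. The prime 311 ramifies in K.

ramified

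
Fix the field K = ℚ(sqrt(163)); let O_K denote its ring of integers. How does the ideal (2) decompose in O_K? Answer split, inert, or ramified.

p ramifies

d = 163 ≡ 3 (mod 4), so O_K = ℤ[√163] and disc(K) = 4d = 652.
2 divides disc(K) = 652, so 2 ramifies.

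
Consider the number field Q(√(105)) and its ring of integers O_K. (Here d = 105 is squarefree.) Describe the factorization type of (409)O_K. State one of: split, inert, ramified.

inert

d = 105 ≡ 1 (mod 4), so O_K = ℤ[(1+√105)/2] and disc(K) = d = 105.
Since gcd(409, 105) = 1 the prime 409 does not ramify.
Compute (105/409) via Euler: 105^((409-1)/2) mod 409 = 408, so (105/409) = -1.
(105/409) = -1, so 409 is inert.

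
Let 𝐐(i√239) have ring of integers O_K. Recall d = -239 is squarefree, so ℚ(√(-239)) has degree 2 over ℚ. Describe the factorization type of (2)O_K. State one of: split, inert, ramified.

p splits

Since -239 ≡ 1 mod 4, the ring of integers is ℤ[(1+√-239)/2] with discriminant -239.
2 ∤ -239, so 2 is unramified.
d ≡ 1 (mod 8); the supplementary law gives 2 split.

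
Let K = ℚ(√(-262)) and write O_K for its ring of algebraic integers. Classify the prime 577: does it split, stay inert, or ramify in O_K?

split

Since -262 ≢ 1 mod 4, the ring of integers is ℤ[√-262] with discriminant 4·(-262) = -1048.
disc(K) = -1048 is not divisible by 577; 577 is unramified.
Legendre symbol by Euler's criterion: (-262/577) ≡ (-262)^288 ≡ 1 (mod 577), i.e. (-262/577) = 1.
Legendre symbol 1 ⇒ 577 is split.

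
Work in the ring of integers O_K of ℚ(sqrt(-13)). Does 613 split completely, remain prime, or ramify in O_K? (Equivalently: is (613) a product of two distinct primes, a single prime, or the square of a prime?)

-13 mod 4 = 3, hence disc K = 4·(-13) = -52 and O_K = ℤ[√-13].
Since gcd(613, -52) = 1 the prime 613 does not ramify.
Compute (-13/613) via Euler: 600^((613-1)/2) mod 613 = 612, so (-13/613) = -1.
d is a non-residue mod p, hence 613 remains inert in O_K.

inert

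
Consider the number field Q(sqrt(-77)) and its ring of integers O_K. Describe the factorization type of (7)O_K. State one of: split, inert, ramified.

d = -77 ≡ 3 (mod 4), so O_K = ℤ[√-77] and disc(K) = 4d = -308.
disc(K) = -308 = 7·(-44), so p = 7 is ramified.

ramified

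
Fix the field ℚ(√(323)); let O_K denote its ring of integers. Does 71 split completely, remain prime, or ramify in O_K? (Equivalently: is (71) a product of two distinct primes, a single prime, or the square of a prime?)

Since 323 ≢ 1 mod 4, the ring of integers is ℤ[√323] with discriminant 4·323 = 1292.
71 ∤ 1292, so 71 is unramified.
(323/71) = 39^35 mod 71 = 70, giving Legendre symbol -1.
d is a non-residue mod p, hence 71 remains inert in O_K.

inert — (71) stays prime in O_K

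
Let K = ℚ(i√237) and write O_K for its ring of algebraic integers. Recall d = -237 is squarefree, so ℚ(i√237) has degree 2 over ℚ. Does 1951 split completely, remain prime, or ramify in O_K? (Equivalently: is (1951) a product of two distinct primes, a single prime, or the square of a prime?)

inert

-237 mod 4 = 3, hence disc K = 4·(-237) = -948 and O_K = ℤ[√-237].
1951 ∤ -948, so 1951 is unramified.
Euler's criterion: (-237)^975 mod 1951 = 1950. Thus (-237|1951) = -1.
Legendre symbol -1 ⇒ 1951 is inert.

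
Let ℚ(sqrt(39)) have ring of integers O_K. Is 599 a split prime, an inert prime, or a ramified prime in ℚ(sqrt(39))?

split — (599) = 𝔭₁𝔭₂ with 𝔭₁ ≠ 𝔭₂

d = 39 ≡ 3 (mod 4), so O_K = ℤ[√39] and disc(K) = 4d = 156.
Since gcd(599, 156) = 1 the prime 599 does not ramify.
(39/599) = 39^299 mod 599 = 1, giving Legendre symbol 1.
d is a quadratic residue mod p, hence 599 splits in O_K.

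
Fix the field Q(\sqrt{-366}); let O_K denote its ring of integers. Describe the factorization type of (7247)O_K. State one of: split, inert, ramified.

inert

d = -366 ≡ 2 (mod 4), so O_K = ℤ[√-366] and disc(K) = 4d = -1464.
7247 ∤ -1464, so 7247 is unramified.
Compute (-366/7247) via Euler: 6881^((7247-1)/2) mod 7247 = 7246, so (-366/7247) = -1.
(-366/7247) = -1, so 7247 is inert.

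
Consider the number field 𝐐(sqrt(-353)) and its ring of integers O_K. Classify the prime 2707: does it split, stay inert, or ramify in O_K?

d = -353 ≡ 3 (mod 4), so O_K = ℤ[√-353] and disc(K) = 4d = -1412.
disc(K) = -1412 is not divisible by 2707; 2707 is unramified.
Euler's criterion: (-353)^1353 mod 2707 = 1. Thus (-353|2707) = 1.
Legendre symbol 1 ⇒ 2707 is split.

splits completely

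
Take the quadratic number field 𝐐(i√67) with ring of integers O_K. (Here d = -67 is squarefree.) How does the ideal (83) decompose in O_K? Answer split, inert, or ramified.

-67 mod 4 = 1, hence disc K = -67 and O_K = ℤ[(1+√-67)/2].
Since gcd(83, -67) = 1 the prime 83 does not ramify.
Legendre symbol by Euler's criterion: (-67/83) ≡ (-67)^41 ≡ 1 (mod 83), i.e. (-67/83) = 1.
Legendre symbol 1 ⇒ 83 is split.

83 splits in O_K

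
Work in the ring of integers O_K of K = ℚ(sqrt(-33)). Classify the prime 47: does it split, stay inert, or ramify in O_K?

d = -33 ≡ 3 (mod 4), so O_K = ℤ[√-33] and disc(K) = 4d = -132.
Since gcd(47, -132) = 1 the prime 47 does not ramify.
Legendre symbol by Euler's criterion: (-33/47) ≡ (-33)^23 ≡ 1 (mod 47), i.e. (-33/47) = 1.
(-33/47) = 1, so 47 splits.

p splits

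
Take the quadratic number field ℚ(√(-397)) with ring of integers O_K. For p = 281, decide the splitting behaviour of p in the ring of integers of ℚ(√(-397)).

281 splits in O_K

Since -397 ≢ 1 mod 4, the ring of integers is ℤ[√-397] with discriminant 4·(-397) = -1588.
281 ∤ -1588, so 281 is unramified.
Legendre symbol by Euler's criterion: (-397/281) ≡ (-397)^140 ≡ 1 (mod 281), i.e. (-397/281) = 1.
Legendre symbol 1 ⇒ 281 is split.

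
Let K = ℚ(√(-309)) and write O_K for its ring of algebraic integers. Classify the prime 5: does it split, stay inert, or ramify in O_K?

Since -309 ≢ 1 mod 4, the ring of integers is ℤ[√-309] with discriminant 4·(-309) = -1236.
5 ∤ -1236, so 5 is unramified.
Compute (-309/5) via Euler: 1^((5-1)/2) mod 5 = 1, so (-309/5) = 1.
d is a quadratic residue mod p, hence 5 splits in O_K.

split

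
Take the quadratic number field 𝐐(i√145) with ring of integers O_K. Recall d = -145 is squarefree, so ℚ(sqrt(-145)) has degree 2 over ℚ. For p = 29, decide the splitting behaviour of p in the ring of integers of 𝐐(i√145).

d = -145 ≡ 3 (mod 4), so O_K = ℤ[√-145] and disc(K) = 4d = -580.
disc(K) = -580 = 29·(-20), so p = 29 is ramified.

ramified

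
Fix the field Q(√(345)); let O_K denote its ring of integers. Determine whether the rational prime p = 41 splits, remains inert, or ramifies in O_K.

Since 345 ≡ 1 mod 4, the ring of integers is ℤ[(1+√345)/2] with discriminant 345.
41 ∤ 345, so 41 is unramified.
(345/41) = 17^20 mod 41 = 40, giving Legendre symbol -1.
Legendre symbol -1 ⇒ 41 is inert.

inert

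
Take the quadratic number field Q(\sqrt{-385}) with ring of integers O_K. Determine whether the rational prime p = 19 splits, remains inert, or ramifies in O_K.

-385 mod 4 = 3, hence disc K = 4·(-385) = -1540 and O_K = ℤ[√-385].
Since gcd(19, -1540) = 1 the prime 19 does not ramify.
Legendre symbol by Euler's criterion: (-385/19) ≡ (-385)^9 ≡ 18 (mod 19), i.e. (-385/19) = -1.
(-385/19) = -1, so 19 is inert.

inert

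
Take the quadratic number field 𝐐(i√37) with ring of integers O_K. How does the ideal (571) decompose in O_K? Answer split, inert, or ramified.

-37 mod 4 = 3, hence disc K = 4·(-37) = -148 and O_K = ℤ[√-37].
Since gcd(571, -148) = 1 the prime 571 does not ramify.
Legendre symbol by Euler's criterion: (-37/571) ≡ (-37)^285 ≡ 570 (mod 571), i.e. (-37/571) = -1.
(-37/571) = -1, so 571 is inert.

remains prime (inert)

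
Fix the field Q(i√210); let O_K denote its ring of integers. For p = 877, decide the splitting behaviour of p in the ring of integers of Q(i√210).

Since -210 ≢ 1 mod 4, the ring of integers is ℤ[√-210] with discriminant 4·(-210) = -840.
Since gcd(877, -840) = 1 the prime 877 does not ramify.
(-210/877) = 667^438 mod 877 = 1, giving Legendre symbol 1.
d is a quadratic residue mod p, hence 877 splits in O_K.

877 splits in O_K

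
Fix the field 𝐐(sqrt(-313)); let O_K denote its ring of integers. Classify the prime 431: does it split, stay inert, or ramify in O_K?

splits completely

Since -313 ≢ 1 mod 4, the ring of integers is ℤ[√-313] with discriminant 4·(-313) = -1252.
disc(K) = -1252 is not divisible by 431; 431 is unramified.
Euler's criterion: (-313)^215 mod 431 = 1. Thus (-313|431) = 1.
(-313/431) = 1, so 431 splits.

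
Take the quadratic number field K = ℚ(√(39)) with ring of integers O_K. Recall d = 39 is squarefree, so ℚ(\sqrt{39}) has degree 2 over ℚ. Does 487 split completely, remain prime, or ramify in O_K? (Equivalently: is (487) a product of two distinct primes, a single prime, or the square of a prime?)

splits completely

d = 39 ≡ 3 (mod 4), so O_K = ℤ[√39] and disc(K) = 4d = 156.
Since gcd(487, 156) = 1 the prime 487 does not ramify.
Legendre symbol by Euler's criterion: (39/487) ≡ 39^243 ≡ 1 (mod 487), i.e. (39/487) = 1.
d is a quadratic residue mod p, hence 487 splits in O_K.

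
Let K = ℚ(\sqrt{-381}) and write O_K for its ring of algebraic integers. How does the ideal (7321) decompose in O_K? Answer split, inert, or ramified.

d = -381 ≡ 3 (mod 4), so O_K = ℤ[√-381] and disc(K) = 4d = -1524.
Since gcd(7321, -1524) = 1 the prime 7321 does not ramify.
Compute (-381/7321) via Euler: 6940^((7321-1)/2) mod 7321 = 1, so (-381/7321) = 1.
d is a quadratic residue mod p, hence 7321 splits in O_K.

split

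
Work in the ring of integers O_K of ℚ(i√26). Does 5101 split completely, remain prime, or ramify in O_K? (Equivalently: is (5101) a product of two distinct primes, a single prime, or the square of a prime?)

splits completely

-26 mod 4 = 2, hence disc K = 4·(-26) = -104 and O_K = ℤ[√-26].
Since gcd(5101, -104) = 1 the prime 5101 does not ramify.
Legendre symbol by Euler's criterion: (-26/5101) ≡ (-26)^2550 ≡ 1 (mod 5101), i.e. (-26/5101) = 1.
Legendre symbol 1 ⇒ 5101 is split.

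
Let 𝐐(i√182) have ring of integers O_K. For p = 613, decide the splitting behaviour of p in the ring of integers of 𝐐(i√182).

splits completely

d = -182 ≡ 2 (mod 4), so O_K = ℤ[√-182] and disc(K) = 4d = -728.
Since gcd(613, -728) = 1 the prime 613 does not ramify.
Legendre symbol by Euler's criterion: (-182/613) ≡ (-182)^306 ≡ 1 (mod 613), i.e. (-182/613) = 1.
d is a quadratic residue mod p, hence 613 splits in O_K.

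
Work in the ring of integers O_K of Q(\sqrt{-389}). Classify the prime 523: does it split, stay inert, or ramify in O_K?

d = -389 ≡ 3 (mod 4), so O_K = ℤ[√-389] and disc(K) = 4d = -1556.
Since gcd(523, -1556) = 1 the prime 523 does not ramify.
Legendre symbol by Euler's criterion: (-389/523) ≡ (-389)^261 ≡ 1 (mod 523), i.e. (-389/523) = 1.
Legendre symbol 1 ⇒ 523 is split.

split — (523) = 𝔭₁𝔭₂ with 𝔭₁ ≠ 𝔭₂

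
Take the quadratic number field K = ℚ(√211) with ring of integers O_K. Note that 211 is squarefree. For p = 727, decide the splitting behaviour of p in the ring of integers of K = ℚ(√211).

Since 211 ≢ 1 mod 4, the ring of integers is ℤ[√211] with discriminant 4·211 = 844.
disc(K) = 844 is not divisible by 727; 727 is unramified.
Euler's criterion: 211^363 mod 727 = 1. Thus (211|727) = 1.
Legendre symbol 1 ⇒ 727 is split.

split — (727) = 𝔭₁𝔭₂ with 𝔭₁ ≠ 𝔭₂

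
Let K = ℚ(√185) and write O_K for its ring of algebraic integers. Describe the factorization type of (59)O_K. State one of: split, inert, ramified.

remains prime (inert)

185 mod 4 = 1, hence disc K = 185 and O_K = ℤ[(1+√185)/2].
disc(K) = 185 is not divisible by 59; 59 is unramified.
Euler's criterion: 185^29 mod 59 = 58. Thus (185|59) = -1.
Legendre symbol -1 ⇒ 59 is inert.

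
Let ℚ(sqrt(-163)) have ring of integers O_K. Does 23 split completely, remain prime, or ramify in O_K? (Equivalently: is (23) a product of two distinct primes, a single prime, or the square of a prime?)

23 remains inert

d = -163 ≡ 1 (mod 4), so O_K = ℤ[(1+√-163)/2] and disc(K) = d = -163.
23 ∤ -163, so 23 is unramified.
(-163/23) = 21^11 mod 23 = 22, giving Legendre symbol -1.
(-163/23) = -1, so 23 is inert.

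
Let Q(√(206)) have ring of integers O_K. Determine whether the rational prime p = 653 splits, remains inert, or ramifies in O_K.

splits completely

Since 206 ≢ 1 mod 4, the ring of integers is ℤ[√206] with discriminant 4·206 = 824.
disc(K) = 824 is not divisible by 653; 653 is unramified.
Euler's criterion: 206^326 mod 653 = 1. Thus (206|653) = 1.
(206/653) = 1, so 653 splits.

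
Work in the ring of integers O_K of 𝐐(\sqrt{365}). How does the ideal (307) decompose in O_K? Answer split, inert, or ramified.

307 splits in O_K

Since 365 ≡ 1 mod 4, the ring of integers is ℤ[(1+√365)/2] with discriminant 365.
Since gcd(307, 365) = 1 the prime 307 does not ramify.
Compute (365/307) via Euler: 58^((307-1)/2) mod 307 = 1, so (365/307) = 1.
d is a quadratic residue mod p, hence 307 splits in O_K.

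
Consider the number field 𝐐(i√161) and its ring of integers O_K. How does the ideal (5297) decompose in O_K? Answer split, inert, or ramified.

d = -161 ≡ 3 (mod 4), so O_K = ℤ[√-161] and disc(K) = 4d = -644.
Since gcd(5297, -644) = 1 the prime 5297 does not ramify.
Euler's criterion: (-161)^2648 mod 5297 = 1. Thus (-161|5297) = 1.
(-161/5297) = 1, so 5297 splits.

5297 splits in O_K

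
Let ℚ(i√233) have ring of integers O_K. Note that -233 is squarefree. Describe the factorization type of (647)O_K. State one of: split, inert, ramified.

d = -233 ≡ 3 (mod 4), so O_K = ℤ[√-233] and disc(K) = 4d = -932.
Since gcd(647, -932) = 1 the prime 647 does not ramify.
Legendre symbol by Euler's criterion: (-233/647) ≡ (-233)^323 ≡ 646 (mod 647), i.e. (-233/647) = -1.
(-233/647) = -1, so 647 is inert.

inert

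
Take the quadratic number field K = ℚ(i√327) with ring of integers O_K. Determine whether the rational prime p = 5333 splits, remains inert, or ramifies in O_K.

p splits

-327 mod 4 = 1, hence disc K = -327 and O_K = ℤ[(1+√-327)/2].
Since gcd(5333, -327) = 1 the prime 5333 does not ramify.
(-327/5333) = 5006^2666 mod 5333 = 1, giving Legendre symbol 1.
(-327/5333) = 1, so 5333 splits.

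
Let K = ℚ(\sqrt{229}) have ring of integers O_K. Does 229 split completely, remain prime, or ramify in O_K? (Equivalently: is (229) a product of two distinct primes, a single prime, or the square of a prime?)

d = 229 ≡ 1 (mod 4), so O_K = ℤ[(1+√229)/2] and disc(K) = d = 229.
229 divides disc(K) = 229, so 229 ramifies.

ramifies in O_K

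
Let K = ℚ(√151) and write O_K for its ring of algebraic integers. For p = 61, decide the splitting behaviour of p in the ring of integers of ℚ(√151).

p is inert

151 mod 4 = 3, hence disc K = 4·151 = 604 and O_K = ℤ[√151].
Since gcd(61, 604) = 1 the prime 61 does not ramify.
Euler's criterion: 151^30 mod 61 = 60. Thus (151|61) = -1.
d is a non-residue mod p, hence 61 remains inert in O_K.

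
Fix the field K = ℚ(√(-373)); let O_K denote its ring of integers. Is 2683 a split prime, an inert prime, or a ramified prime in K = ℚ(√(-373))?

splits completely

-373 mod 4 = 3, hence disc K = 4·(-373) = -1492 and O_K = ℤ[√-373].
disc(K) = -1492 is not divisible by 2683; 2683 is unramified.
Legendre symbol by Euler's criterion: (-373/2683) ≡ (-373)^1341 ≡ 1 (mod 2683), i.e. (-373/2683) = 1.
Legendre symbol 1 ⇒ 2683 is split.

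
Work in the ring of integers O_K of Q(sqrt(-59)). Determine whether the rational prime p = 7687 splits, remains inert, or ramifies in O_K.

p splits

d = -59 ≡ 1 (mod 4), so O_K = ℤ[(1+√-59)/2] and disc(K) = d = -59.
7687 ∤ -59, so 7687 is unramified.
(-59/7687) = 7628^3843 mod 7687 = 1, giving Legendre symbol 1.
d is a quadratic residue mod p, hence 7687 splits in O_K.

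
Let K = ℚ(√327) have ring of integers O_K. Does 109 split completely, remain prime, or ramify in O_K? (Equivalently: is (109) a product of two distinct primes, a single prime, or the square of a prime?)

ramified

Since 327 ≢ 1 mod 4, the ring of integers is ℤ[√327] with discriminant 4·327 = 1308.
disc(K) = 1308 = 109·12, so p = 109 is ramified.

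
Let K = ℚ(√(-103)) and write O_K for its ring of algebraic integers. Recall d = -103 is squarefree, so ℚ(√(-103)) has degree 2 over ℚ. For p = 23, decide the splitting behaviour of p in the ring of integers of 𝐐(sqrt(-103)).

Since -103 ≡ 1 mod 4, the ring of integers is ℤ[(1+√-103)/2] with discriminant -103.
Since gcd(23, -103) = 1 the prime 23 does not ramify.
Euler's criterion: (-103)^11 mod 23 = 1. Thus (-103|23) = 1.
Legendre symbol 1 ⇒ 23 is split.

splits completely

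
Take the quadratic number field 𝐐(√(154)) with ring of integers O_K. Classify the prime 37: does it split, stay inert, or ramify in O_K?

remains prime (inert)

154 mod 4 = 2, hence disc K = 4·154 = 616 and O_K = ℤ[√154].
Since gcd(37, 616) = 1 the prime 37 does not ramify.
Legendre symbol by Euler's criterion: (154/37) ≡ 154^18 ≡ 36 (mod 37), i.e. (154/37) = -1.
(154/37) = -1, so 37 is inert.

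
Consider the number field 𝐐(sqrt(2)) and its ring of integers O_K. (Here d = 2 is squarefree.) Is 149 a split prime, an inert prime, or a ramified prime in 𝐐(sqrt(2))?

inert

2 mod 4 = 2, hence disc K = 4·2 = 8 and O_K = ℤ[√2].
149 ∤ 8, so 149 is unramified.
Euler's criterion: 2^74 mod 149 = 148. Thus (2|149) = -1.
(2/149) = -1, so 149 is inert.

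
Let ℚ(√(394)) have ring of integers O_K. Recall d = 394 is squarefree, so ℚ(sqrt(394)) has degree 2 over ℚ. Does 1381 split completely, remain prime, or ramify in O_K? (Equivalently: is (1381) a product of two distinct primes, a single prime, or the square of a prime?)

394 mod 4 = 2, hence disc K = 4·394 = 1576 and O_K = ℤ[√394].
1381 ∤ 1576, so 1381 is unramified.
Compute (394/1381) via Euler: 394^((1381-1)/2) mod 1381 = 1, so (394/1381) = 1.
d is a quadratic residue mod p, hence 1381 splits in O_K.

splits completely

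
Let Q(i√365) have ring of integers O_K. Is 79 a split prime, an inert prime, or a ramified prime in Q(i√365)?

d = -365 ≡ 3 (mod 4), so O_K = ℤ[√-365] and disc(K) = 4d = -1460.
disc(K) = -1460 is not divisible by 79; 79 is unramified.
(-365/79) = 30^39 mod 79 = 78, giving Legendre symbol -1.
d is a non-residue mod p, hence 79 remains inert in O_K.

p is inert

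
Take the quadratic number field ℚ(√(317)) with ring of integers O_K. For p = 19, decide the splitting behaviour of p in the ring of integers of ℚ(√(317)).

inert

Since 317 ≡ 1 mod 4, the ring of integers is ℤ[(1+√317)/2] with discriminant 317.
disc(K) = 317 is not divisible by 19; 19 is unramified.
(317/19) = 13^9 mod 19 = 18, giving Legendre symbol -1.
Legendre symbol -1 ⇒ 19 is inert.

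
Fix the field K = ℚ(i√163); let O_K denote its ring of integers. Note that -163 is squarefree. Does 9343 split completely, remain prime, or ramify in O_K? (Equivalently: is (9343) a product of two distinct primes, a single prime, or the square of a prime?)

9343 remains inert

Since -163 ≡ 1 mod 4, the ring of integers is ℤ[(1+√-163)/2] with discriminant -163.
Since gcd(9343, -163) = 1 the prime 9343 does not ramify.
(-163/9343) = 9180^4671 mod 9343 = 9342, giving Legendre symbol -1.
Legendre symbol -1 ⇒ 9343 is inert.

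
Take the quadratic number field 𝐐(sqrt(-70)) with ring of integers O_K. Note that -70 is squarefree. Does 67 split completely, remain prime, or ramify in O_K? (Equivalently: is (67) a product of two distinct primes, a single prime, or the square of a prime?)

p splits

d = -70 ≡ 2 (mod 4), so O_K = ℤ[√-70] and disc(K) = 4d = -280.
Since gcd(67, -280) = 1 the prime 67 does not ramify.
Compute (-70/67) via Euler: 64^((67-1)/2) mod 67 = 1, so (-70/67) = 1.
(-70/67) = 1, so 67 splits.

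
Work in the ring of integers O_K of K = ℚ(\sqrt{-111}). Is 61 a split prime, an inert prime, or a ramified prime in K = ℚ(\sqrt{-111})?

-111 mod 4 = 1, hence disc K = -111 and O_K = ℤ[(1+√-111)/2].
61 ∤ -111, so 61 is unramified.
(-111/61) = 11^30 mod 61 = 60, giving Legendre symbol -1.
d is a non-residue mod p, hence 61 remains inert in O_K.

p is inert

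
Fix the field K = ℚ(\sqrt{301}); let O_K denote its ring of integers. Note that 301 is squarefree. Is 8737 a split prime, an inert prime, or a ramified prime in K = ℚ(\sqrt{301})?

d = 301 ≡ 1 (mod 4), so O_K = ℤ[(1+√301)/2] and disc(K) = d = 301.
Since gcd(8737, 301) = 1 the prime 8737 does not ramify.
Compute (301/8737) via Euler: 301^((8737-1)/2) mod 8737 = 8736, so (301/8737) = -1.
d is a non-residue mod p, hence 8737 remains inert in O_K.

p is inert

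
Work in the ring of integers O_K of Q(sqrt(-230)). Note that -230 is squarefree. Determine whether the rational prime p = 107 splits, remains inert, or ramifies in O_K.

d = -230 ≡ 2 (mod 4), so O_K = ℤ[√-230] and disc(K) = 4d = -920.
107 ∤ -920, so 107 is unramified.
Compute (-230/107) via Euler: 91^((107-1)/2) mod 107 = 106, so (-230/107) = -1.
(-230/107) = -1, so 107 is inert.

remains prime (inert)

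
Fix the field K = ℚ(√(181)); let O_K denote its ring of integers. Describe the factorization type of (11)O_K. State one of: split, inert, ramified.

split — (11) = 𝔭₁𝔭₂ with 𝔭₁ ≠ 𝔭₂

d = 181 ≡ 1 (mod 4), so O_K = ℤ[(1+√181)/2] and disc(K) = d = 181.
11 ∤ 181, so 11 is unramified.
Euler's criterion: 181^5 mod 11 = 1. Thus (181|11) = 1.
(181/11) = 1, so 11 splits.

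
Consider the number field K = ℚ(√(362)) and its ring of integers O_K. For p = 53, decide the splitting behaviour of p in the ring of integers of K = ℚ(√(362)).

53 splits in O_K

d = 362 ≡ 2 (mod 4), so O_K = ℤ[√362] and disc(K) = 4d = 1448.
53 ∤ 1448, so 53 is unramified.
Compute (362/53) via Euler: 44^((53-1)/2) mod 53 = 1, so (362/53) = 1.
Legendre symbol 1 ⇒ 53 is split.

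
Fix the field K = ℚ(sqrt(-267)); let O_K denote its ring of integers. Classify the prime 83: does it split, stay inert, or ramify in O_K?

p splits

d = -267 ≡ 1 (mod 4), so O_K = ℤ[(1+√-267)/2] and disc(K) = d = -267.
disc(K) = -267 is not divisible by 83; 83 is unramified.
Compute (-267/83) via Euler: 65^((83-1)/2) mod 83 = 1, so (-267/83) = 1.
d is a quadratic residue mod p, hence 83 splits in O_K.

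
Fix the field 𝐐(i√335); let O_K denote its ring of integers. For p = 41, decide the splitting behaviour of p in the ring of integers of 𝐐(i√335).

Since -335 ≡ 1 mod 4, the ring of integers is ℤ[(1+√-335)/2] with discriminant -335.
disc(K) = -335 is not divisible by 41; 41 is unramified.
Compute (-335/41) via Euler: 34^((41-1)/2) mod 41 = 40, so (-335/41) = -1.
(-335/41) = -1, so 41 is inert.

inert — (41) stays prime in O_K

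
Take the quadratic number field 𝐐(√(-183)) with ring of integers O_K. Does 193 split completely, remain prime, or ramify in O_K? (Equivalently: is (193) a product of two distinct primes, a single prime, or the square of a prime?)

Since -183 ≡ 1 mod 4, the ring of integers is ℤ[(1+√-183)/2] with discriminant -183.
193 ∤ -183, so 193 is unramified.
Euler's criterion: (-183)^96 mod 193 = 192. Thus (-183|193) = -1.
Legendre symbol -1 ⇒ 193 is inert.

p is inert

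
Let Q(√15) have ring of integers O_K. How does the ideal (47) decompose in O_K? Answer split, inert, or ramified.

Since 15 ≢ 1 mod 4, the ring of integers is ℤ[√15] with discriminant 4·15 = 60.
47 ∤ 60, so 47 is unramified.
Euler's criterion: 15^23 mod 47 = 46. Thus (15|47) = -1.
(15/47) = -1, so 47 is inert.

p is inert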